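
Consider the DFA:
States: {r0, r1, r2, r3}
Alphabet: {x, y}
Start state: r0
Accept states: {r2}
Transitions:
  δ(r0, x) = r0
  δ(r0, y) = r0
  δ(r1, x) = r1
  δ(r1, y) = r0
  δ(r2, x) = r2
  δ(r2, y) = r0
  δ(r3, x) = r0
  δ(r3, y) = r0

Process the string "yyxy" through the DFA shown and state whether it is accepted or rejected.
Processing string "yyxy":
  r0 --y--> r0
  r0 --y--> r0
  r0 --x--> r0
  r0 --y--> r0
Final state: r0
Accept states: {r2}
No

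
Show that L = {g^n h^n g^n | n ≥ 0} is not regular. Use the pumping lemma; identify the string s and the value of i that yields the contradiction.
Assume L is regular with pumping length p. Idea: pumping the first g-block unbalances it against the other two.
Choose s = g^p h^p g^p ∈ L (|s| = 3p ≥ p). By the pumping lemma, s = xyz with |xy| ≤ p, |y| > 0, so y = g^k with k ≥ 1, inside the first g-block. Then xy²z = g^(p+k) h^p g^p. The first block has length p+k ≠ p, so the three block lengths are no longer equal and xy²z ∉ L.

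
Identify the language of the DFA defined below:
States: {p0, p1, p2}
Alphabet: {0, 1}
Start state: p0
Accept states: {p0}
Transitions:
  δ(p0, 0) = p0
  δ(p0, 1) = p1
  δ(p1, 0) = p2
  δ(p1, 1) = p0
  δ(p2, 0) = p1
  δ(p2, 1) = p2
Testing a few strings:
  '10' → reject
  '000' → accept
  '01' → reject
  '0011' → accept
State roles: p0=value ≡ 0 (mod 3); p1=value ≡ 1 (mod 3); p2=value ≡ 2 (mod 3)
All binary strings representing a multiple of 3 (read in base 2; leading zeros allowed and ε counts as 0)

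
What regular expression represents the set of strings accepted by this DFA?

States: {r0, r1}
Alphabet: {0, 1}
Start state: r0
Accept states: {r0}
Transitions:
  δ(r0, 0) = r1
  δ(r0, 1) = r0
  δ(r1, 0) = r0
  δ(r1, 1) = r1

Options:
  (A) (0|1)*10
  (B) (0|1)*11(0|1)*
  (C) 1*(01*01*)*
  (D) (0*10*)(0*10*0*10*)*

Check each option against the DFA on short strings; one disagreement eliminates an option:
  (A) (0|1)*10: on ε the DFA stays in r0 and accepts (r0 ∈ Accept), but the regex does not match it → eliminate
  (B) (0|1)*11(0|1)*: on ε the DFA stays in r0 and accepts (r0 ∈ Accept), but the regex does not match it → eliminate
  (C) 1*(01*01*)*: agrees with the DFA on every string of length ≤ 6
  (D) (0*10*)(0*10*0*10*)*: on ε the DFA stays in r0 and accepts (r0 ∈ Accept), but the regex does not match it → eliminate
Only (C) is consistent with the DFA.
(C) 1*(01*01*)*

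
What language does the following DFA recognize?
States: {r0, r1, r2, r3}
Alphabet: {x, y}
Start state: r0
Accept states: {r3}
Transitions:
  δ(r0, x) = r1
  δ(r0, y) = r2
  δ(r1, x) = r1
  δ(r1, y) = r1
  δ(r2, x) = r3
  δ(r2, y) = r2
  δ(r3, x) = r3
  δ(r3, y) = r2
Testing a few strings:
  'xx' → reject
  'y' → reject
  'xyxy' → reject
  'xyy' → reject
State roles: r0=no input read; r1=started with x (dead); r2=started with y, last symbol y; r3=started with y, last symbol x
All strings over {x,y} that start with y and end with x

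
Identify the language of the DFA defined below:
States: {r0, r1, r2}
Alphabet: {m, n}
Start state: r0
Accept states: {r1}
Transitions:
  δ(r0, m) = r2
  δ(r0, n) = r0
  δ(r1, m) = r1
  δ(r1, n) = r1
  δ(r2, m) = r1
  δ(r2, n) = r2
Testing a few strings:
  'm' → reject
  'nmmn' → accept
  'mm' → accept
  'mn' → reject
State roles: r0=zero m's seen; r1=≥ two m's seen; r2=one m seen
All strings over {m,n} containing at least two m's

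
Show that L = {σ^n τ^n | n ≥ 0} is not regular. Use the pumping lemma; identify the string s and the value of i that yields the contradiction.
Assume L is regular with pumping length p. Idea: pumping the σ-block changes the count balance.
Choose s = σ^p τ^p (length 2p ≥ p). By the pumping lemma, s = xyz with |xy| ≤ p, |y| > 0. So y = σ^k for some k > 0 (since xy is entirely within the σ's). Pumping gives xy²z = σ^(p+k) τ^p, which is not in L since p+k ≠ p.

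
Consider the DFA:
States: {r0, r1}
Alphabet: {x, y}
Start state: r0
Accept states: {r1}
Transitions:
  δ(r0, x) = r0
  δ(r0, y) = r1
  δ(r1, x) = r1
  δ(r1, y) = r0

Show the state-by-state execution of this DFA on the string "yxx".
read 'y': r0 → r1
  read 'x': r1 → r1
  read 'x': r1 → r1
r0 -> r1 -> r1 -> r1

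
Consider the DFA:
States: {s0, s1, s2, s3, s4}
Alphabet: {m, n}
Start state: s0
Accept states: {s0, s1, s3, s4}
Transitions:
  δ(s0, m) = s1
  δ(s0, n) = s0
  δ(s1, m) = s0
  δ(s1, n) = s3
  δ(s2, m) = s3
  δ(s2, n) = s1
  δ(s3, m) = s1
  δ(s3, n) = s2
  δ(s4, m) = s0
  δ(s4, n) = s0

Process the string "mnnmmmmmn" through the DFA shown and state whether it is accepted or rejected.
Processing string "mnnmmmmmn":
  s0 --m--> s1
  s1 --n--> s3
  s3 --n--> s2
  s2 --m--> s3
  s3 --m--> s1
  s1 --m--> s0
  s0 --m--> s1
  s1 --m--> s0
  s0 --n--> s0
Final state: s0
Accept states: {s0, s1, s3, s4}
Yes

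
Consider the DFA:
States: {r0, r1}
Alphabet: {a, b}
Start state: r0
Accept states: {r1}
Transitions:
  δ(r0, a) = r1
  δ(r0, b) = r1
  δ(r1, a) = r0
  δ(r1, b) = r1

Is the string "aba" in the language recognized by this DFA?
Processing string "aba":
  r0 --a--> r1
  r1 --b--> r1
  r1 --a--> r0
Final state: r0
Accept states: {r1}
No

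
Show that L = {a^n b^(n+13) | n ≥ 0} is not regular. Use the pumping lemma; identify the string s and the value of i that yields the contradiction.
Assume L is regular with pumping length p. Idea: pumping the a-block breaks the fixed offset of 13.
Choose s = a^p b^(p+13) ∈ L. By the pumping lemma, s = xyz with |xy| ≤ p, |y| > 0, so y = a^k with k ≥ 1. Then xy²z = a^(p+k) b^(p+13). For this to be in L we would need p+13 = (p+k)+13, i.e. k = 0, contradicting k ≥ 1. So xy²z ∉ L.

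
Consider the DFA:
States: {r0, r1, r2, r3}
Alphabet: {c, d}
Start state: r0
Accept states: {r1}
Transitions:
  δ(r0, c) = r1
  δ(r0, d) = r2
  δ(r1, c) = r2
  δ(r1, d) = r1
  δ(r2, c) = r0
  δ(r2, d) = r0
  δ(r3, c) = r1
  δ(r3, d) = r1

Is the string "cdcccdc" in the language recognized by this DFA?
Processing string "cdcccdc":
  r0 --c--> r1
  r1 --d--> r1
  r1 --c--> r2
  r2 --c--> r0
  r0 --c--> r1
  r1 --d--> r1
  r1 --c--> r2
Final state: r2
Accept states: {r1}
No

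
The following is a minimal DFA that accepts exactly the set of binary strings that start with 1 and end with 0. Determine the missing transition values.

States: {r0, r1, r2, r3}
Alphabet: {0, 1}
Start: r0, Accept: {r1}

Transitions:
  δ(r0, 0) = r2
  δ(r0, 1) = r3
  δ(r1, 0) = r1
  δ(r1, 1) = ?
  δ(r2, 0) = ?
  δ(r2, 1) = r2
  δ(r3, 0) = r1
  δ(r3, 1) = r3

From the language and accept set, identify what each state tracks — r0: no input read; r1: started with 1, last symbol 0; r2: started with 0 (dead); r3: started with 1, last symbol 1.
Each missing δ(q, a) is the state matching the new tracked value after reading a.
δ(r1, 1) = r3; δ(r2, 0) = r2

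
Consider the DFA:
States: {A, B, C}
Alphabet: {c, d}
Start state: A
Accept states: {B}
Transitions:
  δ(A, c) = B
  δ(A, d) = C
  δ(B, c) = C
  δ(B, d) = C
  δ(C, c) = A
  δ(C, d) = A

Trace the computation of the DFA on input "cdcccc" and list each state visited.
read 'c': A → B
  read 'd': B → C
  read 'c': C → A
  read 'c': A → B
  read 'c': B → C
  read 'c': C → A
A -> B -> C -> A -> B -> C -> A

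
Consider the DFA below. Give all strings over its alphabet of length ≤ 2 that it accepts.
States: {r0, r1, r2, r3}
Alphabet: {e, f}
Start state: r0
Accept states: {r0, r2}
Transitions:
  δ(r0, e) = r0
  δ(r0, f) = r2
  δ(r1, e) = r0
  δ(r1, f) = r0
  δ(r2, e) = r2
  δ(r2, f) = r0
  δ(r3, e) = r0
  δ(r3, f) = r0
ε, e, f, ee, ef, fe, ff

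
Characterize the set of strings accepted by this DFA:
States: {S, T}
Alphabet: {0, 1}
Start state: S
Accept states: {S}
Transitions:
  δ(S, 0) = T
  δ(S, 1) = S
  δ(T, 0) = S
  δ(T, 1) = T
Testing a few strings:
  '10' → reject
  '0' → reject
  '1' → accept
  '00' → accept
State roles: S=even number of 0's so far; T=odd number of 0's so far
All binary strings with an even number of 0's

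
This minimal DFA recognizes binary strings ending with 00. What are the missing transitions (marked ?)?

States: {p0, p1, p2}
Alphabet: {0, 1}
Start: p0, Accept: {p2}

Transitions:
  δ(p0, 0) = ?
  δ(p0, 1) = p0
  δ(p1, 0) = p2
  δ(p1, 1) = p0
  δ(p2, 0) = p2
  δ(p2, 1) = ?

From the language and accept set, identify what each state tracks — p0: last symbol not 0; p1: one trailing 0; p2: two trailing 0's.
Each missing δ(q, a) is the state matching the new tracked value after reading a.
δ(p0, 0) = p1; δ(p2, 1) = p0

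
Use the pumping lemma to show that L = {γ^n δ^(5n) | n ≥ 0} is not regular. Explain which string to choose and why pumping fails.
Assume L is regular with pumping length p. Idea: pumping the γ-block breaks the 1:5 ratio.
Choose s = γ^p δ^(5p) (length 6p ≥ p). By the pumping lemma, s = xyz with |xy| ≤ p, |y| > 0, so y = γ^k with k ≥ 1. Then xy²z = γ^(p+k) δ^(5p). For this to be in L we would need 5p = 5(p+k), i.e. 5k = 0, contradicting k ≥ 1. So xy²z ∉ L.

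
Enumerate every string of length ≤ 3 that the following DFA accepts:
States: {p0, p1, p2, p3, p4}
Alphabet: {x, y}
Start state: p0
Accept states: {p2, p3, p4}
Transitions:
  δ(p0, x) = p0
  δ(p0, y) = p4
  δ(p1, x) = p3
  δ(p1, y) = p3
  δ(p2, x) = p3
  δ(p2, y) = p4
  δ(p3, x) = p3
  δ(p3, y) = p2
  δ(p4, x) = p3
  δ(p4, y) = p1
y, xy, yx, xxy, xyx, yxx, yxy, yyx, yyy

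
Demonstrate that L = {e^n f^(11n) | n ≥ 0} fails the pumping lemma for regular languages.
Assume L is regular with pumping length p. Idea: pumping the e-block breaks the 1:11 ratio.
Choose s = e^p f^(11p) (length 12p ≥ p). By the pumping lemma, s = xyz with |xy| ≤ p, |y| > 0, so y = e^k with k ≥ 1. Then xy²z = e^(p+k) f^(11p). For this to be in L we would need 11p = 11(p+k), i.e. 11k = 0, contradicting k ≥ 1. So xy²z ∉ L.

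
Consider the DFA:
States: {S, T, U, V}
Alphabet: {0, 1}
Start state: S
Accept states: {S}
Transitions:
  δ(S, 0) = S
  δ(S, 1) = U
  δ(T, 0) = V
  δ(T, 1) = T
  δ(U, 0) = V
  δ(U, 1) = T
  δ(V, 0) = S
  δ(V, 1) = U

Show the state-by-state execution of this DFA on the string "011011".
read '0': S → S
  read '1': S → U
  read '1': U → T
  read '0': T → V
  read '1': V → U
  read '1': U → T
S -> S -> U -> T -> V -> U -> T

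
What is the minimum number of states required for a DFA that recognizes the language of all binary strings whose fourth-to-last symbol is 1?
By Myhill–Nerode, count the distinguishable equivalence classes: 2^4 = 16 classes — the DFA must remember the last 4 symbols read; every pair of distinct length-4 suffixes is distinguishable by some continuation.
16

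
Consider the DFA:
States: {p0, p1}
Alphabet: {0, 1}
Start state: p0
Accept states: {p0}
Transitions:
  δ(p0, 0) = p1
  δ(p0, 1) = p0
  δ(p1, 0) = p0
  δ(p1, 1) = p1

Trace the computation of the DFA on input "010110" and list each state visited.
read '0': p0 → p1
  read '1': p1 → p1
  read '0': p1 → p0
  read '1': p0 → p0
  read '1': p0 → p0
  read '0': p0 → p1
p0 -> p1 -> p1 -> p0 -> p0 -> p0 -> p1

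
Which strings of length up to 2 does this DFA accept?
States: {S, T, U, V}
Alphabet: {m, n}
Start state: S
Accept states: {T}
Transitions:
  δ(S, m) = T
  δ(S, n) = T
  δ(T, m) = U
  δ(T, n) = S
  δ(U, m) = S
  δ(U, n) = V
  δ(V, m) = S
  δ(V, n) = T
m, n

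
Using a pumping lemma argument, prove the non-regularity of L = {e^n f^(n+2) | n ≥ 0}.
Assume L is regular with pumping length p. Idea: pumping the e-block breaks the fixed offset of 2.
Choose s = e^p f^(p+2) ∈ L. By the pumping lemma, s = xyz with |xy| ≤ p, |y| > 0, so y = e^k with k ≥ 1. Then xy²z = e^(p+k) f^(p+2). For this to be in L we would need p+2 = (p+k)+2, i.e. k = 0, contradicting k ≥ 1. So xy²z ∉ L.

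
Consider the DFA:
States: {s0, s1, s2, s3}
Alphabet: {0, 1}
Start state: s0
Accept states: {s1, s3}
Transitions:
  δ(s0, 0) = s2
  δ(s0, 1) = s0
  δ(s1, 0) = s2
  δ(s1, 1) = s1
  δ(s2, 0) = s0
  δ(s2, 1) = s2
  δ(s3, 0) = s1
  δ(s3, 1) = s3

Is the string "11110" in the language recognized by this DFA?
Processing string "11110":
  s0 --1--> s0
  s0 --1--> s0
  s0 --1--> s0
  s0 --1--> s0
  s0 --0--> s2
Final state: s2
Accept states: {s1, s3}
No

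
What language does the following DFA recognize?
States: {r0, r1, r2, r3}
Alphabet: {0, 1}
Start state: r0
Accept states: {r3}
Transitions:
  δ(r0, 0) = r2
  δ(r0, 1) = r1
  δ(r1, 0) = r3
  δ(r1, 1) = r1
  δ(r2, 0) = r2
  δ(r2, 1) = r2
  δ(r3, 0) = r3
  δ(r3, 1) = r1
Testing a few strings:
  '11' → reject
  '01' → reject
  '1000' → accept
  '00' → reject
State roles: r0=no input read; r1=started with 1, last symbol 1; r2=started with 0 (dead); r3=started with 1, last symbol 0
All binary strings that start with 1 and end with 0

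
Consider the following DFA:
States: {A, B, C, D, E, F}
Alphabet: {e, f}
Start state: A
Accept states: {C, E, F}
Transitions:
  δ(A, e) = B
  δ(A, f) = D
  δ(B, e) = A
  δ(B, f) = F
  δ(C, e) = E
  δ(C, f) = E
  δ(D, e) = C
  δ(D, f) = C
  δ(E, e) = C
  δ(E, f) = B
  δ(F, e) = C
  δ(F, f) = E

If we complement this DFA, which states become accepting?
Complement accept states = All states \ Original accept states
= {A, B, C, D, E, F} \ {C, E, F}
{A, B, D}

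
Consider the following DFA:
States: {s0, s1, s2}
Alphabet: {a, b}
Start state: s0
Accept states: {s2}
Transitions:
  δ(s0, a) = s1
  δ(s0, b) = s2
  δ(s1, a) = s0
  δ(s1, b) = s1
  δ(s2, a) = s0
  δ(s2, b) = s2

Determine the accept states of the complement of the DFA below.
Complement accept states = All states \ Original accept states
= {s0, s1, s2} \ {s2}
{s0, s1}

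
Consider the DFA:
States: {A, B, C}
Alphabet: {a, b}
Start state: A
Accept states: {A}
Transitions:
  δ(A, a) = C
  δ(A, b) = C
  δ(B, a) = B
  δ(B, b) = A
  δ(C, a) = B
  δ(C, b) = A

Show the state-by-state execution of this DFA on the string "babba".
read 'b': A → C
  read 'a': C → B
  read 'b': B → A
  read 'b': A → C
  read 'a': C → B
A -> C -> B -> A -> C -> B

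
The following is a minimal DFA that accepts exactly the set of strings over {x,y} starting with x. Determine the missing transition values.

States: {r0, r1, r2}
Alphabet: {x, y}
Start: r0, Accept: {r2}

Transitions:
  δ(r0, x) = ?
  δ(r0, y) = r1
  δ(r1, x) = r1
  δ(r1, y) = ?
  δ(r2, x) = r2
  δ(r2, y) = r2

From the language and accept set, identify what each state tracks — r0: no input read; r1: started with y (dead); r2: started with x.
Each missing δ(q, a) is the state matching the new tracked value after reading a.
δ(r0, x) = r2; δ(r1, y) = r1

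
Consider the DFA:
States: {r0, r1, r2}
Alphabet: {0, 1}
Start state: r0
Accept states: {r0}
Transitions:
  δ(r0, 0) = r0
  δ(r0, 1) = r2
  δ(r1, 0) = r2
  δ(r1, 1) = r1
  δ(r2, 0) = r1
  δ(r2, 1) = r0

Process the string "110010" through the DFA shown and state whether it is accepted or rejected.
Processing string "110010":
  r0 --1--> r2
  r2 --1--> r0
  r0 --0--> r0
  r0 --0--> r0
  r0 --1--> r2
  r2 --0--> r1
Final state: r1
Accept states: {r0}
No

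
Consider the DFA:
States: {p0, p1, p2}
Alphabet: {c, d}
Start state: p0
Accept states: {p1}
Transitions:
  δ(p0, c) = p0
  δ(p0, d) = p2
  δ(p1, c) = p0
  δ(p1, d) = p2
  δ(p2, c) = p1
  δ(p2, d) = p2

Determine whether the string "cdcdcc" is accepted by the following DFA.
Processing string "cdcdcc":
  p0 --c--> p0
  p0 --d--> p2
  p2 --c--> p1
  p1 --d--> p2
  p2 --c--> p1
  p1 --c--> p0
Final state: p0
Accept states: {p1}
No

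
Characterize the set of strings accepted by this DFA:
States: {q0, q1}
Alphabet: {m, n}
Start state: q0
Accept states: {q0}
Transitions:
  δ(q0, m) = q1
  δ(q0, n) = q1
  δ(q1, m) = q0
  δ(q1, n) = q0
Testing a few strings:
  'mn' → accept
  'mmn' → reject
  'm' → reject
  'nnm' → reject
State roles: q0=even length so far; q1=odd length so far
All strings over {m,n} of even length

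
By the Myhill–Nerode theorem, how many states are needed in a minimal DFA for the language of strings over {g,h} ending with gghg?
By Myhill–Nerode, count the distinguishable equivalence classes: 5 classes — one per longest suffix of the input that is a prefix of 'gghg' (lengths 0 through 4); only the length-4 class is accepting.
5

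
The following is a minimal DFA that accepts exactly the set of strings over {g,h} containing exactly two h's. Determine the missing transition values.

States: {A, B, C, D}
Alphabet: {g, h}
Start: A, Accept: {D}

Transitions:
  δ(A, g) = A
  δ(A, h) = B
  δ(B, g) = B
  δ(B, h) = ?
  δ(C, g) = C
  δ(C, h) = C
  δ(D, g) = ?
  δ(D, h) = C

From the language and accept set, identify what each state tracks — A: zero h's; B: one h; C: ≥ three h's (dead); D: two h's.
Each missing δ(q, a) is the state matching the new tracked value after reading a.
δ(B, h) = D; δ(D, g) = D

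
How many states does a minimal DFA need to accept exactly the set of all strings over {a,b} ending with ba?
By Myhill–Nerode, count the distinguishable equivalence classes: 3 classes — one per longest suffix of the input that is a prefix of 'ba' (lengths 0 through 2); only the length-2 class is accepting.
3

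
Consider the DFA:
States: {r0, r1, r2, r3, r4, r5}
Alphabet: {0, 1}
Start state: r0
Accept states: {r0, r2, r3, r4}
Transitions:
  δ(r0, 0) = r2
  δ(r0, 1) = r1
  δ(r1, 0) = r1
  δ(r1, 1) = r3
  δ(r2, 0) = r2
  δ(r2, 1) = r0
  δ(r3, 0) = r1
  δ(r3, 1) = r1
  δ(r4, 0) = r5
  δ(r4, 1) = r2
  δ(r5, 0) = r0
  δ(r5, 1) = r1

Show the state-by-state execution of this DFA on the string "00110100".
read '0': r0 → r2
  read '0': r2 → r2
  read '1': r2 → r0
  read '1': r0 → r1
  read '0': r1 → r1
  read '1': r1 → r3
  read '0': r3 → r1
  read '0': r1 → r1
r0 -> r2 -> r2 -> r0 -> r1 -> r1 -> r3 -> r1 -> r1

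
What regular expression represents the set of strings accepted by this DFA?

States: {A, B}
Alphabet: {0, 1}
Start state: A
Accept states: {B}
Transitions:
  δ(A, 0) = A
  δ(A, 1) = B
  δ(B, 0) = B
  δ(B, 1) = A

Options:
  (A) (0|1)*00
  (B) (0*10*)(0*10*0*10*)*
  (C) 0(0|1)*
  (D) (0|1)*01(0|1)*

Check each option against the DFA on short strings; one disagreement eliminates an option:
  (A) (0|1)*00: on '1' the DFA goes A → B and accepts (B ∈ Accept), but the regex does not match it → eliminate
  (B) (0*10*)(0*10*0*10*)*: agrees with the DFA on every string of length ≤ 6
  (C) 0(0|1)*: on '0' the DFA goes A → A and rejects (A ∉ Accept), but the regex matches it → eliminate
  (D) (0|1)*01(0|1)*: on '1' the DFA goes A → B and accepts (B ∈ Accept), but the regex does not match it → eliminate
Only (B) is consistent with the DFA.
(B) (0*10*)(0*10*0*10*)*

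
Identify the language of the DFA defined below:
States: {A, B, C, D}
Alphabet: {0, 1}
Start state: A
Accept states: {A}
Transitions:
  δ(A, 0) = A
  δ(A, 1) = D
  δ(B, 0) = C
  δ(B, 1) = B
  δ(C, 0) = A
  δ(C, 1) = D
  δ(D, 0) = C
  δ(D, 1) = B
Testing a few strings:
  '1010' → reject
  '001' → reject
  '0010' → reject
  '1000' → accept
State roles: A=value ≡ 0 (mod 4); B=value ≡ 3 (mod 4); C=value ≡ 2 (mod 4); D=value ≡ 1 (mod 4)
All binary strings representing a multiple of 4 (read in base 2; leading zeros allowed and ε counts as 0)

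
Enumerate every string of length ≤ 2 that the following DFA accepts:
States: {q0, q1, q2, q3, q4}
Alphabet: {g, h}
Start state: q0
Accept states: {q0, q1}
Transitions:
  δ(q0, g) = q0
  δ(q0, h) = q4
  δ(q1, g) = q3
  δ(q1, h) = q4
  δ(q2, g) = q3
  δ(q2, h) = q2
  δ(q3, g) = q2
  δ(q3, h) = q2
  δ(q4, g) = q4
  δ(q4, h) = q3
ε, g, gg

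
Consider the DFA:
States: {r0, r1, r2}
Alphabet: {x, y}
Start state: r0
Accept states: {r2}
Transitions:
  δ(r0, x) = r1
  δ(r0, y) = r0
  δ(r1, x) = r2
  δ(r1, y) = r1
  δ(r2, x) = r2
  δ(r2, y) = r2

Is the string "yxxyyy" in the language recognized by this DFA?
Processing string "yxxyyy":
  r0 --y--> r0
  r0 --x--> r1
  r1 --x--> r2
  r2 --y--> r2
  r2 --y--> r2
  r2 --y--> r2
Final state: r2
Accept states: {r2}
Yes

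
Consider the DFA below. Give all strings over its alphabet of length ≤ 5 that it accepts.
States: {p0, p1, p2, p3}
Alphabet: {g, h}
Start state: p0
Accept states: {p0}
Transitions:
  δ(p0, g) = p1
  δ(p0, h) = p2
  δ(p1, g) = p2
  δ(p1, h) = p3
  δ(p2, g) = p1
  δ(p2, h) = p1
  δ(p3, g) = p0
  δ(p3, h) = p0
ε, ghg, ghh, hghg, hghh, hhhg, hhhh, ggghg, ggghh, gghhg, gghhh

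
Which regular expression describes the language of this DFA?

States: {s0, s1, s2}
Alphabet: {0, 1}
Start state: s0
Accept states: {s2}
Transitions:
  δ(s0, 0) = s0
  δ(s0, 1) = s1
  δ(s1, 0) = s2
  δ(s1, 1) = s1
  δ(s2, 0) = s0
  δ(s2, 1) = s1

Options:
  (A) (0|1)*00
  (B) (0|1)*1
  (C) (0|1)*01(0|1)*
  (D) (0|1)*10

Check each option against the DFA on short strings; one disagreement eliminates an option:
  (A) (0|1)*00: on '00' the DFA goes s0 → s0 → s0 and rejects (s0 ∉ Accept), but the regex matches it → eliminate
  (B) (0|1)*1: on '1' the DFA goes s0 → s1 and rejects (s1 ∉ Accept), but the regex matches it → eliminate
  (C) (0|1)*01(0|1)*: on '01' the DFA goes s0 → s0 → s1 and rejects (s1 ∉ Accept), but the regex matches it → eliminate
  (D) (0|1)*10: agrees with the DFA on every string of length ≤ 6
Only (D) is consistent with the DFA.
(D) (0|1)*10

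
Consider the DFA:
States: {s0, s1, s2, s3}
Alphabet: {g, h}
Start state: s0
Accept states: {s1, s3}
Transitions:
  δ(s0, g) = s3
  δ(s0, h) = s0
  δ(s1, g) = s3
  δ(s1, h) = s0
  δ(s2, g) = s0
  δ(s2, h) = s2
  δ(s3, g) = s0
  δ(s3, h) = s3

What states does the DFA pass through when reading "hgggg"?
read 'h': s0 → s0
  read 'g': s0 → s3
  read 'g': s3 → s0
  read 'g': s0 → s3
  read 'g': s3 → s0
s0 -> s0 -> s3 -> s0 -> s3 -> s0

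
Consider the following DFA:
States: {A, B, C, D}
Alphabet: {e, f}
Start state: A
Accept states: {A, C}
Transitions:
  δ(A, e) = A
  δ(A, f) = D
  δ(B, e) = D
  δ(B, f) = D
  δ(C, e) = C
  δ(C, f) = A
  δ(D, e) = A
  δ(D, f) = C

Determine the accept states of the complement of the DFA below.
Complement accept states = All states \ Original accept states
= {A, B, C, D} \ {A, C}
{B, D}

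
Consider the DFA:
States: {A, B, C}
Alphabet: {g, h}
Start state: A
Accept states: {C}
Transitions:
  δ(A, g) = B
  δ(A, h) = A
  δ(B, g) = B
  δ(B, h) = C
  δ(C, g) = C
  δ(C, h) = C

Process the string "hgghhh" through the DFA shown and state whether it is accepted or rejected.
Processing string "hgghhh":
  A --h--> A
  A --g--> B
  B --g--> B
  B --h--> C
  C --h--> C
  C --h--> C
Final state: C
Accept states: {C}
Yes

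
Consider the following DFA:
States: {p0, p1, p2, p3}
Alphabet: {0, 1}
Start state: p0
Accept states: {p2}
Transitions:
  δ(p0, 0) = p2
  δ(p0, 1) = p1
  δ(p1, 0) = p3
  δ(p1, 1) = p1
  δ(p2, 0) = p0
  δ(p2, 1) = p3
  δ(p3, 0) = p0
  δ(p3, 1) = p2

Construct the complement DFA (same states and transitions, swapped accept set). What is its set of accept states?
Complement accept states = All states \ Original accept states
= {p0, p1, p2, p3} \ {p2}
{p0, p1, p3}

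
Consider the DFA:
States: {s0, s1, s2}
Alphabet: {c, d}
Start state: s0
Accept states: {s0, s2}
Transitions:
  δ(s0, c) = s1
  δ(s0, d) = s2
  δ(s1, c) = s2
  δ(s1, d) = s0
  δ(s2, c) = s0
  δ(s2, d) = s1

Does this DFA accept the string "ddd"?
Processing string "ddd":
  s0 --d--> s2
  s2 --d--> s1
  s1 --d--> s0
Final state: s0
Accept states: {s0, s2}
Yes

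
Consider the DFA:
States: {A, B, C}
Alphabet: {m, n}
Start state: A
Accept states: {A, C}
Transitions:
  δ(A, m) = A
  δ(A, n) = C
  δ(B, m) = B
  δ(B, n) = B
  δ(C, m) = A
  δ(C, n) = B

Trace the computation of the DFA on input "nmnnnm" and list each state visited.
read 'n': A → C
  read 'm': C → A
  read 'n': A → C
  read 'n': C → B
  read 'n': B → B
  read 'm': B → B
A -> C -> A -> C -> B -> B -> B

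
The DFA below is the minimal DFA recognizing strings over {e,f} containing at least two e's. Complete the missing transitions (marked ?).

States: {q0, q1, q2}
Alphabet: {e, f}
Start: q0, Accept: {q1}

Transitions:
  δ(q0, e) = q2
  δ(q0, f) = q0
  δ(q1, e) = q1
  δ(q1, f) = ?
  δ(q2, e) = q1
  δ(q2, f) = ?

From the language and accept set, identify what each state tracks — q0: zero e's seen; q1: ≥ two e's seen; q2: one e seen.
Each missing δ(q, a) is the state matching the new tracked value after reading a.
δ(q1, f) = q1; δ(q2, f) = q2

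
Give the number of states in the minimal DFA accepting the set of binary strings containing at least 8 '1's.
By Myhill–Nerode, count the distinguishable equivalence classes: 9 classes — having seen 0, 1, …, 7, or ≥8 copies of '1'; any two classes i < j (j ≤ 8) are distinguished by the string 1^(8−j), which takes class j to 8 copies (accepted) but leaves class i below 8 (rejected).
9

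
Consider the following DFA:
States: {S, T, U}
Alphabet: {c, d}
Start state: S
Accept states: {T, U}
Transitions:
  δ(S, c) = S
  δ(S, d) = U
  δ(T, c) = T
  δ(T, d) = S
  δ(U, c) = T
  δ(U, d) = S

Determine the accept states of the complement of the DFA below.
Complement accept states = All states \ Original accept states
= {S, T, U} \ {T, U}
{S}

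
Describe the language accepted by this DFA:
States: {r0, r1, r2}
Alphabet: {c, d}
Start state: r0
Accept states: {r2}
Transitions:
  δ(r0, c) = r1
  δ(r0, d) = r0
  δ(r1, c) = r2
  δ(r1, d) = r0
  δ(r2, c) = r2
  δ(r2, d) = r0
Testing a few strings:
  'ddd' → reject
  'cc' → accept
  'ccc' → accept
  'ddcc' → accept
State roles: r0=last symbol not c; r1=one trailing c; r2=two trailing c's
All strings over {c,d} ending with cc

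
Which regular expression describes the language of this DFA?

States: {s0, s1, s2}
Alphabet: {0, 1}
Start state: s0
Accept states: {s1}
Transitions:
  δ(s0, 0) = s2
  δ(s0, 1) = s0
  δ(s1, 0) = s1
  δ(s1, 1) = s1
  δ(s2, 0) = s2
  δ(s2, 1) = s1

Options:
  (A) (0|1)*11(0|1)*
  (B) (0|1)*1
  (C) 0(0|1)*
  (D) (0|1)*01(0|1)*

Check each option against the DFA on short strings; one disagreement eliminates an option:
  (A) (0|1)*11(0|1)*: on '01' the DFA goes s0 → s2 → s1 and accepts (s1 ∈ Accept), but the regex does not match it → eliminate
  (B) (0|1)*1: on '1' the DFA goes s0 → s0 and rejects (s0 ∉ Accept), but the regex matches it → eliminate
  (C) 0(0|1)*: on '0' the DFA goes s0 → s2 and rejects (s2 ∉ Accept), but the regex matches it → eliminate
  (D) (0|1)*01(0|1)*: agrees with the DFA on every string of length ≤ 6
Only (D) is consistent with the DFA.
(D) (0|1)*01(0|1)*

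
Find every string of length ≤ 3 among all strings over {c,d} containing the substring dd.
dd, cdd, ddc, ddd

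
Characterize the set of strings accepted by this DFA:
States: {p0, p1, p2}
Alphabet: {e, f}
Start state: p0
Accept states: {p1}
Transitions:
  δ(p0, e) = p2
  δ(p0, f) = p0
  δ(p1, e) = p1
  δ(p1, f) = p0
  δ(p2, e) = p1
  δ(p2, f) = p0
Testing a few strings:
  'ff' → reject
  'ef' → reject
  'e' → reject
  'fef' → reject
State roles: p0=last symbol not e; p1=two trailing e's; p2=one trailing e
All strings over {e,f} ending with ee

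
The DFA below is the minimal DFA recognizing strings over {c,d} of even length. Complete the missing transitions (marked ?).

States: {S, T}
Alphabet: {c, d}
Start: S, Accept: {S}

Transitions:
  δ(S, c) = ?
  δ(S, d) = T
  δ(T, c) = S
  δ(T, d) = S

From the language and accept set, identify what each state tracks — S: even length so far; T: odd length so far.
Each missing δ(q, a) is the state matching the new tracked value after reading a.
δ(S, c) = T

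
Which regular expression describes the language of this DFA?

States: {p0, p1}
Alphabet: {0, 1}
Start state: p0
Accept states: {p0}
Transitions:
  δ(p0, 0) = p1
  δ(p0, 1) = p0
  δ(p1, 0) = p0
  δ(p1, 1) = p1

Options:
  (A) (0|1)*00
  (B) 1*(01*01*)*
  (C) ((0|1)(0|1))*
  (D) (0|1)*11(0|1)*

Check each option against the DFA on short strings; one disagreement eliminates an option:
  (A) (0|1)*00: on ε the DFA stays in p0 and accepts (p0 ∈ Accept), but the regex does not match it → eliminate
  (B) 1*(01*01*)*: agrees with the DFA on every string of length ≤ 6
  (C) ((0|1)(0|1))*: on '1' the DFA goes p0 → p0 and accepts (p0 ∈ Accept), but the regex does not match it → eliminate
  (D) (0|1)*11(0|1)*: on ε the DFA stays in p0 and accepts (p0 ∈ Accept), but the regex does not match it → eliminate
Only (B) is consistent with the DFA.
(B) 1*(01*01*)*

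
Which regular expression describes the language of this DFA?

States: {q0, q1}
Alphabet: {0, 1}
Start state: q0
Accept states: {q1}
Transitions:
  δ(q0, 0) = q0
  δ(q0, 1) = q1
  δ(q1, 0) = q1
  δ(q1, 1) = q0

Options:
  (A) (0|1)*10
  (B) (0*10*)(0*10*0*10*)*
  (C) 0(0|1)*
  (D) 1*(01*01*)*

Check each option against the DFA on short strings; one disagreement eliminates an option:
  (A) (0|1)*10: on '1' the DFA goes q0 → q1 and accepts (q1 ∈ Accept), but the regex does not match it → eliminate
  (B) (0*10*)(0*10*0*10*)*: agrees with the DFA on every string of length ≤ 6
  (C) 0(0|1)*: on '0' the DFA goes q0 → q0 and rejects (q0 ∉ Accept), but the regex matches it → eliminate
  (D) 1*(01*01*)*: on ε the DFA stays in q0 and rejects (q0 ∉ Accept), but the regex matches it → eliminate
Only (B) is consistent with the DFA.
(B) (0*10*)(0*10*0*10*)*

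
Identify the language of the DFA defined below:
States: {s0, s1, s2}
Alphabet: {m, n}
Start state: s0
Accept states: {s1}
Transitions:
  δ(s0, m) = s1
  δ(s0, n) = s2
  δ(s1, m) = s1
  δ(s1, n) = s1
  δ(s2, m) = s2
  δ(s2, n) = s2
Testing a few strings:
  'mm' → accept
  'm' → accept
  'n' → reject
  'mmm' → accept
State roles: s0=no input read; s1=started with m; s2=started with n (dead)
All strings over {m,n} starting with m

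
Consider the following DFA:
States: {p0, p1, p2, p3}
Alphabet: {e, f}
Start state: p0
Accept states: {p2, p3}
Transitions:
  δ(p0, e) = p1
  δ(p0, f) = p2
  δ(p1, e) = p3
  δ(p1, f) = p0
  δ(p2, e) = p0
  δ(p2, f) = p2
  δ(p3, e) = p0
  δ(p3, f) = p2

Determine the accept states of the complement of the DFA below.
Complement accept states = All states \ Original accept states
= {p0, p1, p2, p3} \ {p2, p3}
{p0, p1}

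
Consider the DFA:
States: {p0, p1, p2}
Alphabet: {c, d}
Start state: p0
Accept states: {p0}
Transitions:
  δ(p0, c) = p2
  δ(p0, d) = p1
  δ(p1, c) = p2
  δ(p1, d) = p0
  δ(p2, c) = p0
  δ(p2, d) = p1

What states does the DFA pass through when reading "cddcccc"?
read 'c': p0 → p2
  read 'd': p2 → p1
  read 'd': p1 → p0
  read 'c': p0 → p2
  read 'c': p2 → p0
  read 'c': p0 → p2
  read 'c': p2 → p0
p0 -> p2 -> p1 -> p0 -> p2 -> p0 -> p2 -> p0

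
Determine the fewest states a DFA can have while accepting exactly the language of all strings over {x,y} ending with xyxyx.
By Myhill–Nerode, count the distinguishable equivalence classes: 6 classes — one per longest suffix of the input that is a prefix of 'xyxyx' (lengths 0 through 5); only the length-5 class is accepting.
6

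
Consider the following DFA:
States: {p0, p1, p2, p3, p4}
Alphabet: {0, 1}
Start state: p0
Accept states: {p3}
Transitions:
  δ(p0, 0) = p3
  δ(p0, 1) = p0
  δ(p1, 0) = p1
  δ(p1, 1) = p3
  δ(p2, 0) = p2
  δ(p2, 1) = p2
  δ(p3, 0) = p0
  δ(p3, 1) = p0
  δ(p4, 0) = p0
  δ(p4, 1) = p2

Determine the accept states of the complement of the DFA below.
Complement accept states = All states \ Original accept states
= {p0, p1, p2, p3, p4} \ {p3}
{p0, p1, p2, p4}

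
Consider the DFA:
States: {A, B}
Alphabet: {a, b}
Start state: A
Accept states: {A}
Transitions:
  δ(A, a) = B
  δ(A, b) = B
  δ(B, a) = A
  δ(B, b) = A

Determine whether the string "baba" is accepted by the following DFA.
Processing string "baba":
  A --b--> B
  B --a--> A
  A --b--> B
  B --a--> A
Final state: A
Accept states: {A}
Yes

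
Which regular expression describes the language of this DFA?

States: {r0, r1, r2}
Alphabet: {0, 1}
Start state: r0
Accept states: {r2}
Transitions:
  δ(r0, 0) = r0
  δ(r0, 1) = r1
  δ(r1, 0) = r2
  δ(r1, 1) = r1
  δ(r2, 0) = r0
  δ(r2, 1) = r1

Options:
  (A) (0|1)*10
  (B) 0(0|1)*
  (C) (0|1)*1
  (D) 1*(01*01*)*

Check each option against the DFA on short strings; one disagreement eliminates an option:
  (A) (0|1)*10: agrees with the DFA on every string of length ≤ 6
  (B) 0(0|1)*: on '0' the DFA goes r0 → r0 and rejects (r0 ∉ Accept), but the regex matches it → eliminate
  (C) (0|1)*1: on '1' the DFA goes r0 → r1 and rejects (r1 ∉ Accept), but the regex matches it → eliminate
  (D) 1*(01*01*)*: on ε the DFA stays in r0 and rejects (r0 ∉ Accept), but the regex matches it → eliminate
Only (A) is consistent with the DFA.
(A) (0|1)*10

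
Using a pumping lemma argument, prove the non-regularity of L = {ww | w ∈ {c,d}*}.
Assume L is regular with pumping length p. Idea: pumping the leading c-block breaks the equality of the two halves.
Choose s = c^p d c^p d ∈ L (with w = c^p d). |s| = 2p+2 ≥ p. By the pumping lemma, s = xyz with |xy| ≤ p, |y| > 0, so y = c^k with k ≥ 1, in the first c-block. Then xy²z = c^(p+k) d c^p d, of length 2p+2+k. If k is odd this length is odd, so it cannot be of the form ww. If k is even, each half has length p+1+k/2 ≤ p+k, so the first half lies entirely inside the leading c-block and contains no d, while the second half ends in d; the halves differ. Either way xy²z ∉ L.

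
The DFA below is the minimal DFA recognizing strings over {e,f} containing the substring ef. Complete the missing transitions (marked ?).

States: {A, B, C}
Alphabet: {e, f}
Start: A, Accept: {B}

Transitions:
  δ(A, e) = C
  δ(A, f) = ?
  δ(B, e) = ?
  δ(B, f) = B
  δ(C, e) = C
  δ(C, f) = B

From the language and accept set, identify what each state tracks — A: no e seen yet; B: substring ef seen; C: seen a e, waiting for f.
Each missing δ(q, a) is the state matching the new tracked value after reading a.
δ(A, f) = A; δ(B, e) = B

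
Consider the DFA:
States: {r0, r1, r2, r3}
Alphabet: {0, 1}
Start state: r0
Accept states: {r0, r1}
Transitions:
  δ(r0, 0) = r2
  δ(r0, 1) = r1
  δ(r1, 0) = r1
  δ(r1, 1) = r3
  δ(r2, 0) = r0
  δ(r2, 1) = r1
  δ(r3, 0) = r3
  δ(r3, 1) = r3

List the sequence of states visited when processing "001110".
read '0': r0 → r2
  read '0': r2 → r0
  read '1': r0 → r1
  read '1': r1 → r3
  read '1': r3 → r3
  read '0': r3 → r3
r0 -> r2 -> r0 -> r1 -> r3 -> r3 -> r3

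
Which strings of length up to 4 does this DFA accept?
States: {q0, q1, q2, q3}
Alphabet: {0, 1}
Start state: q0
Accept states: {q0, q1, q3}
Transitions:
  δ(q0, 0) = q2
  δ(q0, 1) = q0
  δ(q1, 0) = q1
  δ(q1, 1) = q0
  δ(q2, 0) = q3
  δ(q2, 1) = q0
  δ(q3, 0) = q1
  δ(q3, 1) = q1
ε, 1, 00, 01, 11, 000, 001, 011, 100, 101, 111, 0000, 0001, 0010, 0011, 0100, 0101, 0111, 1000, 1001, 1011, 1100, 1101, 1111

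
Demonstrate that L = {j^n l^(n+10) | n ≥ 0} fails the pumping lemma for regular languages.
Assume L is regular with pumping length p. Idea: pumping the j-block breaks the fixed offset of 10.
Choose s = j^p l^(p+10) ∈ L. By the pumping lemma, s = xyz with |xy| ≤ p, |y| > 0, so y = j^k with k ≥ 1. Then xy²z = j^(p+k) l^(p+10). For this to be in L we would need p+10 = (p+k)+10, i.e. k = 0, contradicting k ≥ 1. So xy²z ∉ L.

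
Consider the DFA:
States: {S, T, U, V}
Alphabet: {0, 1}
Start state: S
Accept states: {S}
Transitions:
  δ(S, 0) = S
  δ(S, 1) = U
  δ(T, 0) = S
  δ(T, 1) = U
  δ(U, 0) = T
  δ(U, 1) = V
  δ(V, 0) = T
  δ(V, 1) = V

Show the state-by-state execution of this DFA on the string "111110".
read '1': S → U
  read '1': U → V
  read '1': V → V
  read '1': V → V
  read '1': V → V
  read '0': V → T
S -> U -> V -> V -> V -> V -> T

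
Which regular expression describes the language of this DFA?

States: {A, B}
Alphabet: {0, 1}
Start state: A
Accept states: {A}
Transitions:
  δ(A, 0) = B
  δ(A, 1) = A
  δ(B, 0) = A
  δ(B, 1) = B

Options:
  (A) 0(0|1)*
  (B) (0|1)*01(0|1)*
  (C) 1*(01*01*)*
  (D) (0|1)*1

Check each option against the DFA on short strings; one disagreement eliminates an option:
  (A) 0(0|1)*: on ε the DFA stays in A and accepts (A ∈ Accept), but the regex does not match it → eliminate
  (B) (0|1)*01(0|1)*: on ε the DFA stays in A and accepts (A ∈ Accept), but the regex does not match it → eliminate
  (C) 1*(01*01*)*: agrees with the DFA on every string of length ≤ 6
  (D) (0|1)*1: on ε the DFA stays in A and accepts (A ∈ Accept), but the regex does not match it → eliminate
Only (C) is consistent with the DFA.
(C) 1*(01*01*)*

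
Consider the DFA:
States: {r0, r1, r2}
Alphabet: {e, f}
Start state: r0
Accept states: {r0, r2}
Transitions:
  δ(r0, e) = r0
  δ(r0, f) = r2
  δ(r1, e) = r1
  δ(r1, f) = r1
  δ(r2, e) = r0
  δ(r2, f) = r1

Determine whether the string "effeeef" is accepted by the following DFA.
Processing string "effeeef":
  r0 --e--> r0
  r0 --f--> r2
  r2 --f--> r1
  r1 --e--> r1
  r1 --e--> r1
  r1 --e--> r1
  r1 --f--> r1
Final state: r1
Accept states: {r0, r2}
No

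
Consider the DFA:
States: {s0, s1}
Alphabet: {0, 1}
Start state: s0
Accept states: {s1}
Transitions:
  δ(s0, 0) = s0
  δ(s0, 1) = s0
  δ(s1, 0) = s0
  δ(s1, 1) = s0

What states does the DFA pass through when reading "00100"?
read '0': s0 → s0
  read '0': s0 → s0
  read '1': s0 → s0
  read '0': s0 → s0
  read '0': s0 → s0
s0 -> s0 -> s0 -> s0 -> s0 -> s0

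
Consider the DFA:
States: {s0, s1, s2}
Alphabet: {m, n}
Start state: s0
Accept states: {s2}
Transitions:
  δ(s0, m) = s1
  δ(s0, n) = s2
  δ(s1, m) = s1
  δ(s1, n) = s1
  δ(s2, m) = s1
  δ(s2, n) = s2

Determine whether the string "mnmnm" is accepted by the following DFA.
Processing string "mnmnm":
  s0 --m--> s1
  s1 --n--> s1
  s1 --m--> s1
  s1 --n--> s1
  s1 --m--> s1
Final state: s1
Accept states: {s2}
No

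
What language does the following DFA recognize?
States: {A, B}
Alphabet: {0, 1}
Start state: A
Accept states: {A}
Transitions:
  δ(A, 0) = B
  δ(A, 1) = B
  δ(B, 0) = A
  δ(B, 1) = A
Testing a few strings:
  '1' → reject
  '01' → accept
  '11' → accept
  '0' → reject
State roles: A=even length so far; B=odd length so far
All binary strings of even length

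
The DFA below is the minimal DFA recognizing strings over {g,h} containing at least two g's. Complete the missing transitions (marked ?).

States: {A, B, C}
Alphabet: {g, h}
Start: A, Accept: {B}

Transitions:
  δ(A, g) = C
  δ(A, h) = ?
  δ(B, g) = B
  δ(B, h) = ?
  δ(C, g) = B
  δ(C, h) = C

From the language and accept set, identify what each state tracks — A: zero g's seen; B: ≥ two g's seen; C: one g seen.
Each missing δ(q, a) is the state matching the new tracked value after reading a.
δ(A, h) = A; δ(B, h) = B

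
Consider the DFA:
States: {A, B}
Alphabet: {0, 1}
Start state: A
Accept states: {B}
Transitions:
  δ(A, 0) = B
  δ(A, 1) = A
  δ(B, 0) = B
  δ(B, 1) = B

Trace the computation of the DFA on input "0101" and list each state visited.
read '0': A → B
  read '1': B → B
  read '0': B → B
  read '1': B → B
A -> B -> B -> B -> B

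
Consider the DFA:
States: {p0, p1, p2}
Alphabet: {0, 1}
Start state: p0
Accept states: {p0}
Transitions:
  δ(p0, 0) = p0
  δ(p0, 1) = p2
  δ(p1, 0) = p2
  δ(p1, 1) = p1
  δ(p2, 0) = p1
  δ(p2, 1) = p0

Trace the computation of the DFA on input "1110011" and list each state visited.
read '1': p0 → p2
  read '1': p2 → p0
  read '1': p0 → p2
  read '0': p2 → p1
  read '0': p1 → p2
  read '1': p2 → p0
  read '1': p0 → p2
p0 -> p2 -> p0 -> p2 -> p1 -> p2 -> p0 -> p2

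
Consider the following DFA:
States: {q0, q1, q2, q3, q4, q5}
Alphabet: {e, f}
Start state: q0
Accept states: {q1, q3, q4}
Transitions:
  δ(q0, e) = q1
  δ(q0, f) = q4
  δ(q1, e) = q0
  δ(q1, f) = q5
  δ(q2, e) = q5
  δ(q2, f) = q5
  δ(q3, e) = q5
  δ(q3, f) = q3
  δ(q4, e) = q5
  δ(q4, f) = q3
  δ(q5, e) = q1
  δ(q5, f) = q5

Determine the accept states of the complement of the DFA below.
Complement accept states = All states \ Original accept states
= {q0, q1, q2, q3, q4, q5} \ {q1, q3, q4}
{q0, q2, q5}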